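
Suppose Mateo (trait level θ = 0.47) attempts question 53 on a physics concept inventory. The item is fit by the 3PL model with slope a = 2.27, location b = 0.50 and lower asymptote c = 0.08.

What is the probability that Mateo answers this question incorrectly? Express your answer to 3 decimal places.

0.476

P(θ) = c + (1 − c) · 1 / (1 + exp(−a(θ − b)))
Exponent: 2.27 × (0.47 − 0.50) = -0.0681
1/(1 + e^{0.0681}) = 0.4830
P = 0.08 + 0.92 × 0.4830 = 0.5243
P(incorrect) = 1 − 0.5243 = 0.4757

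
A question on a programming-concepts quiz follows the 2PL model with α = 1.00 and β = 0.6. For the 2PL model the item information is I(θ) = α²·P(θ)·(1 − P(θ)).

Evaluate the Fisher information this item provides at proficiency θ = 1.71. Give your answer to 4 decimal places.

0.1864

P = 1/(1+e^{-1.1100}) = 0.7521
P(1−P) = 0.7521 × 0.2479 = 0.1864
I = α² × P(1−P) = 1.00² × 0.1864 = 0.18643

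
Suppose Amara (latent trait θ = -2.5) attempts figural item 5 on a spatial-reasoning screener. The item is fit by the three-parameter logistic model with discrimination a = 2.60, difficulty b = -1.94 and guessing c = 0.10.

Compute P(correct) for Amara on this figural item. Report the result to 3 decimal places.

0.270

P(θ) = c + (1 − c) · 1 / (1 + exp(−a(θ − b)))
Exponent: 2.60 × (-2.5 − (-1.94)) = -1.4560
1/(1 + e^{1.4560}) = 0.1891
P = 0.10 + 0.90 × 0.1891 = 0.2702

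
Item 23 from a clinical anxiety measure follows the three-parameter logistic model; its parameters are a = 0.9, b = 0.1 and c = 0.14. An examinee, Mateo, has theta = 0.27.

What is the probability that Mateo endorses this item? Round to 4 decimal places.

P(theta) = c + (1 − c) · 1 / (1 + exp(−a(theta − b)))
Exponent: 0.9 × (0.27 − 0.1) = 0.1530
1/(1 + e^{-0.1530}) = 0.5382
P = 0.14 + 0.86 × 0.5382 = 0.6028

0.6028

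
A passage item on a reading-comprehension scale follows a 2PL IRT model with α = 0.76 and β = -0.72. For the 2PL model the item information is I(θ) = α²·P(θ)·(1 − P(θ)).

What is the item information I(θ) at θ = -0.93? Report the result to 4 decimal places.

P = 1/(1+e^{0.1596}) = 0.4602
P(1−P) = 0.4602 × 0.5398 = 0.2484
I = α² × P(1−P) = 0.76² × 0.2484 = 0.14348

0.1435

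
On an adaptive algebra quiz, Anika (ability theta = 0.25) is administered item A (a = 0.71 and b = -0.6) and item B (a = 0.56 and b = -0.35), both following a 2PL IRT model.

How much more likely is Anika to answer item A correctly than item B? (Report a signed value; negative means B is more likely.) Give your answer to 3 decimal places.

P(theta) = 1 / (1 + exp(−a(theta − b)))
P_A = 0.6465
P_B = 0.5832
P_A − P_B = 0.0632

0.063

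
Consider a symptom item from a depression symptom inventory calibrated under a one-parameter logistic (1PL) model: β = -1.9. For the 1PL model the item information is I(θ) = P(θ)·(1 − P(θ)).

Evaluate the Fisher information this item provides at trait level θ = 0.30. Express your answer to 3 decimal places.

P = 1/(1+e^{-2.2000}) = 0.9002
P(1−P) = 0.9002 × 0.0998 = 0.0898
I = P(1−P) = 0.08980

0.090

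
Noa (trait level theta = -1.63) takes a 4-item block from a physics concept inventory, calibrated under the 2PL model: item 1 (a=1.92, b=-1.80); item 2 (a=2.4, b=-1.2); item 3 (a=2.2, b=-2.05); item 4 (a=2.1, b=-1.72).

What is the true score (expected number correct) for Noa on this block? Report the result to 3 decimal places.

P(theta) = 1 / (1 + exp(−a(theta − b)))
P_1 = 1/(1+e^{-0.3264}) = 0.5809
P_2 = 1/(1+e^{1.0320}) = 0.2627
P_3 = 1/(1+e^{-0.9240}) = 0.7159
P_4 = 1/(1+e^{-0.1890}) = 0.5471
E[score] = 0.5809 + 0.2627 + 0.7159 + 0.5471 = 2.1065

2.107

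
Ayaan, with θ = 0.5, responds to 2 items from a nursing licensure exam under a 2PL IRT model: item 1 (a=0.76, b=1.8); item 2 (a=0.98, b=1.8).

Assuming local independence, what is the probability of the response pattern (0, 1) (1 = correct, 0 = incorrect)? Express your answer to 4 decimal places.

P(θ) = 1 / (1 + exp(−a(θ − b)))
P_1 = 1/(1+e^{0.9880}) = 0.2713
P_2 = 1/(1+e^{1.2740}) = 0.2186
L = (1−P_1) × P_2 = 0.7287 × 0.2186 = 0.15927

0.1593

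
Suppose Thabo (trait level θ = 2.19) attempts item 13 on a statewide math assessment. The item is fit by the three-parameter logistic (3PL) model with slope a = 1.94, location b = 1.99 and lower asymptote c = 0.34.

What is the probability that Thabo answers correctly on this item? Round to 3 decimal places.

P(θ) = c + (1 − c) · 1 / (1 + exp(−a(θ − b)))
Exponent: 1.94 × (2.19 − 1.99) = 0.3880
1/(1 + e^{-0.3880}) = 0.5958
P = 0.34 + 0.66 × 0.5958 = 0.7332

0.733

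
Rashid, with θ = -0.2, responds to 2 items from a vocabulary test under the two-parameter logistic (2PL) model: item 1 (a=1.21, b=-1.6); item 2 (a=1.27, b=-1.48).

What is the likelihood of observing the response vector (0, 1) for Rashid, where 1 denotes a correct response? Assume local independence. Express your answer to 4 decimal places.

P(θ) = 1 / (1 + exp(−a(θ − b)))
P_1 = 1/(1+e^{-1.6940}) = 0.8447
P_2 = 1/(1+e^{-1.6256}) = 0.8356
L = (1−P_1) × P_2 = 0.1553 × 0.8356 = 0.12972

0.1297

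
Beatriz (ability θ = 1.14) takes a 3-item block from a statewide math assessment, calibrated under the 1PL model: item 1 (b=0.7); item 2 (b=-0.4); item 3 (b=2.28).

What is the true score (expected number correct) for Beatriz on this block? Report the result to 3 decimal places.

P(θ) = 1 / (1 + exp(−(θ − b)))
P_1 = 1/(1+e^{-0.4400}) = 0.6083
P_2 = 1/(1+e^{-1.5400}) = 0.8235
P_3 = 1/(1+e^{1.1400}) = 0.2423
E[score] = 0.6083 + 0.8235 + 0.2423 = 1.6740

1.674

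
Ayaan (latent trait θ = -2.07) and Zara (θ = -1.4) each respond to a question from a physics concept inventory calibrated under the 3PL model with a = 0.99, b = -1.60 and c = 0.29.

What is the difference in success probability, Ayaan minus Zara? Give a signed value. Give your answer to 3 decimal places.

P(θ) = c + (1 − c) · 1 / (1 + exp(−a(θ − b)))
P(Ayaan) = 0.5639  [exponent -0.4653]
P(Zara) = 0.6800  [exponent 0.1980]
Difference = 0.5639 − 0.6800 = -0.1162

-0.116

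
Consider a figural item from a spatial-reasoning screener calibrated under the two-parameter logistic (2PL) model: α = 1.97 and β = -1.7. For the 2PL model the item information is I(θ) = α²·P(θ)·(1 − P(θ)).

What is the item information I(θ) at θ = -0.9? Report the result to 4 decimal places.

0.5511

P = 1/(1+e^{-1.5760}) = 0.8286
P(1−P) = 0.8286 × 0.1714 = 0.1420
I = α² × P(1−P) = 1.97² × 0.1420 = 0.55108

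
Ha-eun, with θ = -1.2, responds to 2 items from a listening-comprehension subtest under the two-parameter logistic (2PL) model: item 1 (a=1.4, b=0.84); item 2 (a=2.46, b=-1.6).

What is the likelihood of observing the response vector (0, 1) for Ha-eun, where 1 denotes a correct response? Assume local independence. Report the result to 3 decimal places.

P(θ) = 1 / (1 + exp(−a(θ − b)))
P_1 = 1/(1+e^{2.8560}) = 0.0544
P_2 = 1/(1+e^{-0.9840}) = 0.7279
L = (1−P_1) × P_2 = 0.9456 × 0.7279 = 0.68832

0.688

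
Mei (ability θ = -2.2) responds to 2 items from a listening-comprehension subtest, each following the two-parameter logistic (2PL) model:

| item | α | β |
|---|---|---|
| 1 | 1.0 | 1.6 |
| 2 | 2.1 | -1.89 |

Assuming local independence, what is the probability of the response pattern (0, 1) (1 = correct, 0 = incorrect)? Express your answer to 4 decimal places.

P(θ) = 1 / (1 + exp(−α(θ − β)))
P_1 = 1/(1+e^{3.8000}) = 0.0219
P_2 = 1/(1+e^{0.6510}) = 0.3428
L = (1−P_1) × P_2 = 0.9781 × 0.3428 = 0.33526

0.3353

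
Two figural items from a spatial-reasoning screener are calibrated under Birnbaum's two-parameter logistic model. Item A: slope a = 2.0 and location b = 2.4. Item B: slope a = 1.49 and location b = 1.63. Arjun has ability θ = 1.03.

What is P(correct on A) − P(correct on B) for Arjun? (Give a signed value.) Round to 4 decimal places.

-0.2296

P(θ) = 1 / (1 + exp(−a(θ − b)))
P_A = 0.0607
P_B = 0.2903
P_A − P_B = -0.2296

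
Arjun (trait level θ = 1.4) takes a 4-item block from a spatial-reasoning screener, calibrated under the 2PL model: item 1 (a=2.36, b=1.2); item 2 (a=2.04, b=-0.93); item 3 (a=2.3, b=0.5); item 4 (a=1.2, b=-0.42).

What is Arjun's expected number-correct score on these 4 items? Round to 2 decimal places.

P(θ) = 1 / (1 + exp(−a(θ − b)))
P_1 = 1/(1+e^{-0.4720}) = 0.6159
P_2 = 1/(1+e^{-4.7532}) = 0.9914
P_3 = 1/(1+e^{-2.0700}) = 0.8880
P_4 = 1/(1+e^{-2.1840}) = 0.8988
E[score] = 0.6159 + 0.9914 + 0.8880 + 0.8988 = 3.3941

3.39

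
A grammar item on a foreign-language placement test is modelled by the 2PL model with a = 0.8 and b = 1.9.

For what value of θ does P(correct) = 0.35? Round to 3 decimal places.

1.126

P(θ) = 1 / (1 + exp(−a(θ − b)))
logit = ln(0.3500/0.6500) = -0.6190
θ = b + logit/(a) = 1.9 + (-0.6190)/0.8000 = 1.1262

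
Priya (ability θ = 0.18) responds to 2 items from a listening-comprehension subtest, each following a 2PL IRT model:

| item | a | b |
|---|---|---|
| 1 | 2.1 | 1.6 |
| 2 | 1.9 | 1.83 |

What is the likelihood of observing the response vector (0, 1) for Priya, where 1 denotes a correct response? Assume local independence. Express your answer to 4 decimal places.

0.0397

P(θ) = 1 / (1 + exp(−a(θ − b)))
P_1 = 1/(1+e^{2.9820}) = 0.0482
P_2 = 1/(1+e^{3.1350}) = 0.0417
L = (1−P_1) × P_2 = 0.9518 × 0.0417 = 0.03968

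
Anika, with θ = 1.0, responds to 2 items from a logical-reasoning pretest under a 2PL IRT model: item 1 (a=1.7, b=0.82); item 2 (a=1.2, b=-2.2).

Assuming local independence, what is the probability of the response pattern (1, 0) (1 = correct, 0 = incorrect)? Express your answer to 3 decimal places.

P(θ) = 1 / (1 + exp(−a(θ − b)))
P_1 = 1/(1+e^{-0.3060}) = 0.5759
P_2 = 1/(1+e^{-3.8400}) = 0.9790
L = P_1 × (1−P_2) = 0.5759 × 0.0210 = 0.01212

0.012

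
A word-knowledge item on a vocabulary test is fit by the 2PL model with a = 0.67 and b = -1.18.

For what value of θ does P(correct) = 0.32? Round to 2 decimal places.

-2.31

P(θ) = 1 / (1 + exp(−a(θ − b)))
logit = ln(0.3200/0.6800) = -0.7538
θ = b + logit/(a) = -1.18 + (-0.7538)/0.6700 = -2.3050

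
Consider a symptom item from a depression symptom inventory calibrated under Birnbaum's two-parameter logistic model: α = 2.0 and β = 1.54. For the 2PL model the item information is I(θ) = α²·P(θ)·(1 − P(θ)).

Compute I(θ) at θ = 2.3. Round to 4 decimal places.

P = 1/(1+e^{-1.5200}) = 0.8205
P(1−P) = 0.8205 × 0.1795 = 0.1473
I = α² × P(1−P) = 2.0² × 0.1473 = 0.58902

0.5890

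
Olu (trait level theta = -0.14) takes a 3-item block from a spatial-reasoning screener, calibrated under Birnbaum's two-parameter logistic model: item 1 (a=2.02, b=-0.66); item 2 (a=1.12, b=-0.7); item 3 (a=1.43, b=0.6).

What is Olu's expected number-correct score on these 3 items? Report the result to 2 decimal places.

P(theta) = 1 / (1 + exp(−a(theta − b)))
P_1 = 1/(1+e^{-1.0504}) = 0.7409
P_2 = 1/(1+e^{-0.6272}) = 0.6519
P_3 = 1/(1+e^{1.0582}) = 0.2577
E[score] = 0.7409 + 0.6519 + 0.2577 = 1.6504

1.65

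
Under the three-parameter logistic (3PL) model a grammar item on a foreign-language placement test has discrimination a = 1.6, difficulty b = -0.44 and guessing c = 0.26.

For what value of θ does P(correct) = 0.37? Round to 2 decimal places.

-1.53

P(θ) = c + (1 − c) · 1 / (1 + exp(−a(θ − b)))
Remove guessing floor: (0.37 − 0.26)/(1 − 0.26) = 0.1486
logit = ln(0.1486/0.8514) = -1.7452
θ = b + logit/(a) = -0.44 + (-1.7452)/1.6000 = -1.5308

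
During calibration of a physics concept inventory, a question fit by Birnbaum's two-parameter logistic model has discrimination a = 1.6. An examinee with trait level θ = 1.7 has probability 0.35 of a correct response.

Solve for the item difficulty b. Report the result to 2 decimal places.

2.09

P(θ) = 1 / (1 + exp(−a(θ − b)))
logit(0.35) = ln(0.35/0.65) = -0.6190
b = θ − logit/(a) = 1.7 − (-0.6190)/1.6000 = 2.0869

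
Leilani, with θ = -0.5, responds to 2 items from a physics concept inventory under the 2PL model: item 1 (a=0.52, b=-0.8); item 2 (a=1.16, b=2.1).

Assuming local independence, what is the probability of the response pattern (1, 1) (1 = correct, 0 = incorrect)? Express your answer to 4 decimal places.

0.0252

P(θ) = 1 / (1 + exp(−a(θ − b)))
P_1 = 1/(1+e^{-0.1560}) = 0.5389
P_2 = 1/(1+e^{3.0160}) = 0.0467
L = P_1 × P_2 = 0.5389 × 0.0467 = 0.02517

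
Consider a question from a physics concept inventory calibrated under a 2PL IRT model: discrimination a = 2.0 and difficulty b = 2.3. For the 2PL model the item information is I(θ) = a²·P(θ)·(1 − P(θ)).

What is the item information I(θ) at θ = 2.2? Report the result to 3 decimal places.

P = 1/(1+e^{0.2000}) = 0.4502
P(1−P) = 0.4502 × 0.5498 = 0.2475
I = a² × P(1−P) = 2.0² × 0.2475 = 0.99007

0.990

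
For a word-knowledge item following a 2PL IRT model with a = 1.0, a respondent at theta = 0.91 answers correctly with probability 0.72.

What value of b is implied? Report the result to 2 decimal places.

P(theta) = 1 / (1 + exp(−a(theta − b)))
logit(0.72) = ln(0.72/0.28) = 0.9445
b = theta − logit/(a) = 0.91 − 0.9445/1.0000 = -0.0345

-0.03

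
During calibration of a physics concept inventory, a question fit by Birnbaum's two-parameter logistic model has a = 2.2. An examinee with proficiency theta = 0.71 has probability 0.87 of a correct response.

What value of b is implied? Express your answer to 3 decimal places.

P(theta) = 1 / (1 + exp(−a(theta − b)))
logit(0.87) = ln(0.87/0.13) = 1.9010
b = theta − logit/(a) = 0.71 − 1.9010/2.2000 = -0.1541

-0.154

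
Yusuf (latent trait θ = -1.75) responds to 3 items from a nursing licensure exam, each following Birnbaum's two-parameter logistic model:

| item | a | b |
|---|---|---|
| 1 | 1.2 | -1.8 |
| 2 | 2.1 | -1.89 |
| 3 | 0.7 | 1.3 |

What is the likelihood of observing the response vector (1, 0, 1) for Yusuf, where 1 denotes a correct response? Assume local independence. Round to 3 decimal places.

P(θ) = 1 / (1 + exp(−a(θ − b)))
P_1 = 1/(1+e^{-0.0600}) = 0.5150
P_2 = 1/(1+e^{-0.2940}) = 0.5730
P_3 = 1/(1+e^{2.1350}) = 0.1057
L = P_1 × (1−P_2) × P_3 = 0.5150 × 0.4270 × 0.1057 = 0.02325

0.023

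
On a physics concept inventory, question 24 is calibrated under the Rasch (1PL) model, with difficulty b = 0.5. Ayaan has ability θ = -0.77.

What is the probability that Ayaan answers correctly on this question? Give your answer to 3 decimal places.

0.219

P(θ) = 1 / (1 + exp(−(θ − b)))
Exponent: (-0.77 − 0.5) = -1.2700
1/(1 + e^{1.2700}) = 0.2193
P = 0.2193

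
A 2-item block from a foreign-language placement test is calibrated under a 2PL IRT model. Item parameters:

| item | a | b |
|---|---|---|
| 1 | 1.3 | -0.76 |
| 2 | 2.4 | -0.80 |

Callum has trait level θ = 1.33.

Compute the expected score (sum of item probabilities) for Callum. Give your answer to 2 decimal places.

P(θ) = 1 / (1 + exp(−a(θ − b)))
P_1 = 1/(1+e^{-2.7170}) = 0.9380
P_2 = 1/(1+e^{-5.1120}) = 0.9940
E[score] = 0.9380 + 0.9940 = 1.9320

1.93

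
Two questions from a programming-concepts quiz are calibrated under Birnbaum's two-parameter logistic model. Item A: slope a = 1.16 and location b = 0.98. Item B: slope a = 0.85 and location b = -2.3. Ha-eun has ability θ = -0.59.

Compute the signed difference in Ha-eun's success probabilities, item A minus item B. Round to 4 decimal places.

P(θ) = 1 / (1 + exp(−a(θ − b)))
P_A = 0.1393
P_B = 0.8105
P_A − P_B = -0.6712

-0.6712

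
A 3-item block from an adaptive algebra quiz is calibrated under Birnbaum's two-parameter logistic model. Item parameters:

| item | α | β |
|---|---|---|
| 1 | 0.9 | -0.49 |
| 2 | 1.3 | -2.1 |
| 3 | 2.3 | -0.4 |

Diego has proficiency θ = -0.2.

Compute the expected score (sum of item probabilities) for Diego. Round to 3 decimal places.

2.100

P(θ) = 1 / (1 + exp(−α(θ − β)))
P_1 = 1/(1+e^{-0.2610}) = 0.5649
P_2 = 1/(1+e^{-2.4700}) = 0.9220
P_3 = 1/(1+e^{-0.4600}) = 0.6130
E[score] = 0.5649 + 0.9220 + 0.6130 = 2.0999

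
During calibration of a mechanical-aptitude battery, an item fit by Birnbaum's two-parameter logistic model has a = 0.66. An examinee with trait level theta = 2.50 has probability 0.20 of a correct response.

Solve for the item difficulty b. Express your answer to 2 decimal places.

P(theta) = 1 / (1 + exp(−a(theta − b)))
logit(0.20) = ln(0.20/0.80) = -1.3863
b = theta − logit/(a) = 2.50 − (-1.3863)/0.6600 = 4.6004

4.60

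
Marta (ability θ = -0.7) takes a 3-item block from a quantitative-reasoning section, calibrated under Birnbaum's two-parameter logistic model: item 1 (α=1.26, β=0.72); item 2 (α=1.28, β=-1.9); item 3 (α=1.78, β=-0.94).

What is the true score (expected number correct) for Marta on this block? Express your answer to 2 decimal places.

1.57

P(θ) = 1 / (1 + exp(−α(θ − β)))
P_1 = 1/(1+e^{1.7892}) = 0.1432
P_2 = 1/(1+e^{-1.5360}) = 0.8229
P_3 = 1/(1+e^{-0.4272}) = 0.6052
E[score] = 0.1432 + 0.8229 + 0.6052 = 1.5713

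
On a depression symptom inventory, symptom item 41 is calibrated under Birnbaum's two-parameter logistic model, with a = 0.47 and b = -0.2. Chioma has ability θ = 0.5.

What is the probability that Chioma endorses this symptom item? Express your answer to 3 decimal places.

P(θ) = 1 / (1 + exp(−a(θ − b)))
Exponent: 0.47 × (0.5 − (-0.2)) = 0.3290
1/(1 + e^{-0.3290}) = 0.5815

0.582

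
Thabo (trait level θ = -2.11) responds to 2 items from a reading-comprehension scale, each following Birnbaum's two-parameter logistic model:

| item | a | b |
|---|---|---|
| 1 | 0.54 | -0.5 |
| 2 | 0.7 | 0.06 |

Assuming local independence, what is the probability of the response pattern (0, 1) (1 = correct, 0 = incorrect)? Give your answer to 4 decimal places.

P(θ) = 1 / (1 + exp(−a(θ − b)))
P_1 = 1/(1+e^{0.8694}) = 0.2954
P_2 = 1/(1+e^{1.5190}) = 0.1796
L = (1−P_1) × P_2 = 0.7046 × 0.1796 = 0.12656

0.1266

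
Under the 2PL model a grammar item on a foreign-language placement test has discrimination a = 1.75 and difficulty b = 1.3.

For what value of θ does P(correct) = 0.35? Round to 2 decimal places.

0.95

P(θ) = 1 / (1 + exp(−a(θ − b)))
logit = ln(0.3500/0.6500) = -0.6190
θ = b + logit/(a) = 1.3 + (-0.6190)/1.7500 = 0.9463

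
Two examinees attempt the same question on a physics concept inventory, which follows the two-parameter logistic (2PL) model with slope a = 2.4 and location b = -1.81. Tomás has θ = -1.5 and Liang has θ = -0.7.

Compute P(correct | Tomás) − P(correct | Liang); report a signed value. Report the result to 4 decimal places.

-0.2570

P(θ) = 1 / (1 + exp(−a(θ − b)))
P(Tomás) = 0.6779  [exponent 0.7440]
P(Liang) = 0.9349  [exponent 2.6640]
Difference = 0.6779 − 0.9349 = -0.2570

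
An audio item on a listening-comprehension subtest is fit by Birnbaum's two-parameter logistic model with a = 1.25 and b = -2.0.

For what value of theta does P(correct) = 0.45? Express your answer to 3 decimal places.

-2.161

P(theta) = 1 / (1 + exp(−a(theta − b)))
logit = ln(0.4500/0.5500) = -0.2007
theta = b + logit/(a) = -2.0 + (-0.2007)/1.2500 = -2.1605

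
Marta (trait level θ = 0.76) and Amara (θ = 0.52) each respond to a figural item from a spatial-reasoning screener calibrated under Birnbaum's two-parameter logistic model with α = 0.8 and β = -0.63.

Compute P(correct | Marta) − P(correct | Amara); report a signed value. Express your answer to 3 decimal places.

0.037

P(θ) = 1 / (1 + exp(−α(θ − β)))
P(Marta) = 0.7525  [exponent 1.1120]
P(Amara) = 0.7150  [exponent 0.9200]
Difference = 0.7525 − 0.7150 = 0.0375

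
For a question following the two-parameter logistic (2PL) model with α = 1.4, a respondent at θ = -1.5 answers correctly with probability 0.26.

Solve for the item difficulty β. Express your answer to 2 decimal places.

-0.75

P(θ) = 1 / (1 + exp(−α(θ − β)))
logit(0.26) = ln(0.26/0.74) = -1.0460
β = θ − logit/(α) = -1.5 − (-1.0460)/1.4000 = -0.7529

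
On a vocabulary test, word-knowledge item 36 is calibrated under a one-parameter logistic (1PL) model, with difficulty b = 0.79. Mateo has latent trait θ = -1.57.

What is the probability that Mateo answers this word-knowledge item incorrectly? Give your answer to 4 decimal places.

0.9137

P(θ) = 1 / (1 + exp(−(θ − b)))
Exponent: (-1.57 − 0.79) = -2.3600
1/(1 + e^{2.3600}) = 0.0863
P = 0.0863
P(incorrect) = 1 − 0.0863 = 0.9137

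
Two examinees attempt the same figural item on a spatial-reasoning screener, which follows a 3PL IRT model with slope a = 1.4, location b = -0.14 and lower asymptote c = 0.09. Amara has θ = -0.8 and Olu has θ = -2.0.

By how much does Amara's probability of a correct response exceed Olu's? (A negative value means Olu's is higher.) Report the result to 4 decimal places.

P(θ) = c + (1 − c) · 1 / (1 + exp(−a(θ − b)))
P(Amara) = 0.3486  [exponent -0.9240]
P(Olu) = 0.1527  [exponent -2.6040]
Difference = 0.3486 − 0.1527 = 0.1959

0.1959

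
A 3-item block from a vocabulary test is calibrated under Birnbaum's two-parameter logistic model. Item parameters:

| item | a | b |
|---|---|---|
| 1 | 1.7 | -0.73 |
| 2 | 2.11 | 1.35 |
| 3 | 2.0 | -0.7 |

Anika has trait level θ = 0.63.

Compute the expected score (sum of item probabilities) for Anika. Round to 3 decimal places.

2.024

P(θ) = 1 / (1 + exp(−a(θ − b)))
P_1 = 1/(1+e^{-2.3120}) = 0.9099
P_2 = 1/(1+e^{1.5192}) = 0.1796
P_3 = 1/(1+e^{-2.6600}) = 0.9346
E[score] = 0.9099 + 0.1796 + 0.9346 = 2.0241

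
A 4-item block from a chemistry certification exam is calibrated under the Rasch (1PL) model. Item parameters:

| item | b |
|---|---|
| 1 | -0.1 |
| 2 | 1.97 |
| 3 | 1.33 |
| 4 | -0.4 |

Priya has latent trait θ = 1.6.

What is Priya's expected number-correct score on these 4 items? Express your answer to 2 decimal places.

P(θ) = 1 / (1 + exp(−(θ − b)))
P_1 = 1/(1+e^{-1.7000}) = 0.8455
P_2 = 1/(1+e^{0.3700}) = 0.4085
P_3 = 1/(1+e^{-0.2700}) = 0.5671
P_4 = 1/(1+e^{-2.0000}) = 0.8808
E[score] = 0.8455 + 0.4085 + 0.5671 + 0.8808 = 2.7020

2.70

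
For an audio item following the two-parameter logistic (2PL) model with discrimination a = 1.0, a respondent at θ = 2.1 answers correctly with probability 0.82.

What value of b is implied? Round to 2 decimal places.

0.58

P(θ) = 1 / (1 + exp(−a(θ − b)))
logit(0.82) = ln(0.82/0.18) = 1.5163
b = θ − logit/(a) = 2.1 − 1.5163/1.0000 = 0.5837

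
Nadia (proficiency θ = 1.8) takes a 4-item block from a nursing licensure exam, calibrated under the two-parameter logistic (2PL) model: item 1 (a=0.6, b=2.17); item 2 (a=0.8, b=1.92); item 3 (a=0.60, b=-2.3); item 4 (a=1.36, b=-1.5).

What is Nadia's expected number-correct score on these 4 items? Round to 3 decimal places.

2.831

P(θ) = 1 / (1 + exp(−a(θ − b)))
P_1 = 1/(1+e^{0.2220}) = 0.4447
P_2 = 1/(1+e^{0.0960}) = 0.4760
P_3 = 1/(1+e^{-2.4600}) = 0.9213
P_4 = 1/(1+e^{-4.4880}) = 0.9889
E[score] = 0.4447 + 0.4760 + 0.9213 + 0.9889 = 2.8309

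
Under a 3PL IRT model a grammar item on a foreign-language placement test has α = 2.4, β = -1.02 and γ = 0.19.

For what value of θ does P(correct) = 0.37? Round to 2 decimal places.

P(θ) = γ + (1 − γ) · 1 / (1 + exp(−α(θ − β)))
Remove guessing floor: (0.37 − 0.19)/(1 − 0.19) = 0.2222
logit = ln(0.2222/0.7778) = -1.2528
θ = β + logit/(α) = -1.02 + (-1.2528)/2.4000 = -1.5420

-1.54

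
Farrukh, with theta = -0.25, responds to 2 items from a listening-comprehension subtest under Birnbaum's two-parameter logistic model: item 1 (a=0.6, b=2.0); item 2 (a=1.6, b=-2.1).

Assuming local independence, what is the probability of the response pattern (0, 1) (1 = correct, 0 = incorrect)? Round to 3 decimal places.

0.755

P(theta) = 1 / (1 + exp(−a(theta − b)))
P_1 = 1/(1+e^{1.3500}) = 0.2059
P_2 = 1/(1+e^{-2.9600}) = 0.9507
L = (1−P_1) × P_2 = 0.7941 × 0.9507 = 0.75501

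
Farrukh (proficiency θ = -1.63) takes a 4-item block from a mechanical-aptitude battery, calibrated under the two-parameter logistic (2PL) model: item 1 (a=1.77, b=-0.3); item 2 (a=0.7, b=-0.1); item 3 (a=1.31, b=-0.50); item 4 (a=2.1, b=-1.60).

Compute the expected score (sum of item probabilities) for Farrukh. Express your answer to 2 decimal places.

P(θ) = 1 / (1 + exp(−a(θ − b)))
P_1 = 1/(1+e^{2.3541}) = 0.0867
P_2 = 1/(1+e^{1.0710}) = 0.2552
P_3 = 1/(1+e^{1.4803}) = 0.1854
P_4 = 1/(1+e^{0.0630}) = 0.4843
E[score] = 0.0867 + 0.2552 + 0.1854 + 0.4843 = 1.0116

1.01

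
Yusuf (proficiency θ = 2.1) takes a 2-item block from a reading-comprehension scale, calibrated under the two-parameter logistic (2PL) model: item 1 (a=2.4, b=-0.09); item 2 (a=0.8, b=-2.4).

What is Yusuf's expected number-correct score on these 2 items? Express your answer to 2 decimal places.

1.97

P(θ) = 1 / (1 + exp(−a(θ − b)))
P_1 = 1/(1+e^{-5.2560}) = 0.9948
P_2 = 1/(1+e^{-3.6000}) = 0.9734
E[score] = 0.9948 + 0.9734 = 1.9682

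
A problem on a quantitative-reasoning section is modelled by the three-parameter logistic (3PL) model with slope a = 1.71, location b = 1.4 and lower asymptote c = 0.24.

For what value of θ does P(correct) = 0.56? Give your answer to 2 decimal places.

P(θ) = c + (1 − c) · 1 / (1 + exp(−a(θ − b)))
Remove guessing floor: (0.56 − 0.24)/(1 − 0.24) = 0.4211
logit = ln(0.4211/0.5789) = -0.3185
θ = b + logit/(a) = 1.4 + (-0.3185)/1.7100 = 1.2138

1.21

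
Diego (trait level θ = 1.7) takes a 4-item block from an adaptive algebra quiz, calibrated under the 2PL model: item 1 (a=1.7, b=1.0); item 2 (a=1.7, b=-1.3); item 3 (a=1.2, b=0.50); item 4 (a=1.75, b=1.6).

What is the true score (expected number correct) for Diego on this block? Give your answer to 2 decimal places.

P(θ) = 1 / (1 + exp(−a(θ − b)))
P_1 = 1/(1+e^{-1.1900}) = 0.7667
P_2 = 1/(1+e^{-5.1000}) = 0.9939
P_3 = 1/(1+e^{-1.4400}) = 0.8085
P_4 = 1/(1+e^{-0.1750}) = 0.5436
E[score] = 0.7667 + 0.9939 + 0.8085 + 0.5436 = 3.1128

3.11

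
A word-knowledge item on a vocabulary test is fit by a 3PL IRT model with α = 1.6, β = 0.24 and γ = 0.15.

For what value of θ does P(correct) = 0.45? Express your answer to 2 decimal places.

P(θ) = γ + (1 − γ) · 1 / (1 + exp(−α(θ − β)))
Remove guessing floor: (0.45 − 0.15)/(1 − 0.15) = 0.3529
logit = ln(0.3529/0.6471) = -0.6061
θ = β + logit/(α) = 0.24 + (-0.6061)/1.6000 = -0.1388

-0.14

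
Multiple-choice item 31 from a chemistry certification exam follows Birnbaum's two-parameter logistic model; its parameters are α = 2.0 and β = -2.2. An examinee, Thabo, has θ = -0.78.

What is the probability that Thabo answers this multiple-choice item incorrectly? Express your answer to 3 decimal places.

0.055

P(θ) = 1 / (1 + exp(−α(θ − β)))
Exponent: 2.0 × (-0.78 − (-2.2)) = 2.8400
1/(1 + e^{-2.8400}) = 0.9448
P(incorrect) = 1 − 0.9448 = 0.0552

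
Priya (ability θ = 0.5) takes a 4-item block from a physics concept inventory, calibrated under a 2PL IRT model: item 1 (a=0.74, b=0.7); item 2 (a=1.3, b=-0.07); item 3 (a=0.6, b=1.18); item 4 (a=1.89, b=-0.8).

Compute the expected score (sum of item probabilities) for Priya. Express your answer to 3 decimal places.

2.461

P(θ) = 1 / (1 + exp(−a(θ − b)))
P_1 = 1/(1+e^{0.1480}) = 0.4631
P_2 = 1/(1+e^{-0.7410}) = 0.6772
P_3 = 1/(1+e^{0.4080}) = 0.3994
P_4 = 1/(1+e^{-2.4570}) = 0.9211
E[score] = 0.4631 + 0.6772 + 0.3994 + 0.9211 = 2.4607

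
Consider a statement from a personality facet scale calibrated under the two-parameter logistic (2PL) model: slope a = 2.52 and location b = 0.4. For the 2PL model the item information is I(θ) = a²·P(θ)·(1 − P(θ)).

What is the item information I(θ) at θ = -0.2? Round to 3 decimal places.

0.940

P = 1/(1+e^{1.5120}) = 0.1806
P(1−P) = 0.1806 × 0.8194 = 0.1480
I = a² × P(1−P) = 2.52² × 0.1480 = 0.93993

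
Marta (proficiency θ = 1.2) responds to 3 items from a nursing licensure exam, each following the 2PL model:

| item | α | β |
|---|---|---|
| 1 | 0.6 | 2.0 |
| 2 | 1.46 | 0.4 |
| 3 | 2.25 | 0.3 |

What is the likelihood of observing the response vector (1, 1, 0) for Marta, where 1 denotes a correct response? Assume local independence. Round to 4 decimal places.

0.0340

P(θ) = 1 / (1 + exp(−α(θ − β)))
P_1 = 1/(1+e^{0.4800}) = 0.3823
P_2 = 1/(1+e^{-1.1680}) = 0.7628
P_3 = 1/(1+e^{-2.0250}) = 0.8834
L = P_1 × P_2 × (1−P_3) = 0.3823 × 0.7628 × 0.1166 = 0.03400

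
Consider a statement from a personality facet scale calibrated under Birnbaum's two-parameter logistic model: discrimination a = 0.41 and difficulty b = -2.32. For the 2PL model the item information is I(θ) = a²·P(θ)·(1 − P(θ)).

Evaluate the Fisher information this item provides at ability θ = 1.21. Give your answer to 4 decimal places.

P = 1/(1+e^{-1.4473}) = 0.8096
P(1−P) = 0.8096 × 0.1904 = 0.1542
I = a² × P(1−P) = 0.41² × 0.1542 = 0.02591

0.0259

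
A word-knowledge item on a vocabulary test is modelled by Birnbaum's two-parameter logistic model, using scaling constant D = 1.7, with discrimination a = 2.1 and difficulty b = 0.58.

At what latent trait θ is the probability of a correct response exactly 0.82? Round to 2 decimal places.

1.00

P(θ) = 1 / (1 + exp(−D·a(θ − b)))
logit = ln(0.8200/0.1800) = 1.5163
θ = b + logit/(1.7·a) = 0.58 + 1.5163/3.5700 = 1.0047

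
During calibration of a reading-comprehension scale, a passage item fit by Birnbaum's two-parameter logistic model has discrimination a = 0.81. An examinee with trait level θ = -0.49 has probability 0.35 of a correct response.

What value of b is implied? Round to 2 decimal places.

P(θ) = 1 / (1 + exp(−a(θ − b)))
logit(0.35) = ln(0.35/0.65) = -0.6190
b = θ − logit/(a) = -0.49 − (-0.6190)/0.8100 = 0.2742

0.27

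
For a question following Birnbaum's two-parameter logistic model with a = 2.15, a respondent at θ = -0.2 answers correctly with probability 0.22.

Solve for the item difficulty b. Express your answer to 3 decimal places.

P(θ) = 1 / (1 + exp(−a(θ − b)))
logit(0.22) = ln(0.22/0.78) = -1.2657
b = θ − logit/(a) = -0.2 − (-1.2657)/2.1500 = 0.3887

0.389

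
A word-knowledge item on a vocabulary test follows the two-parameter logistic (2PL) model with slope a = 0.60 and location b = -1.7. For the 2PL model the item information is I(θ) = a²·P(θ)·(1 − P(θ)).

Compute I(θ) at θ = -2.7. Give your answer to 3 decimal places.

0.082

P = 1/(1+e^{0.6000}) = 0.3543
P(1−P) = 0.3543 × 0.6457 = 0.2288
I = a² × P(1−P) = 0.60² × 0.2288 = 0.08236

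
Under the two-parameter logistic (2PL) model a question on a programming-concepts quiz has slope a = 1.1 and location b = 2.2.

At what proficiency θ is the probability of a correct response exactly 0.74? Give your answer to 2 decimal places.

P(θ) = 1 / (1 + exp(−a(θ − b)))
logit = ln(0.7400/0.2600) = 1.0460
θ = b + logit/(a) = 2.2 + 1.0460/1.1000 = 3.1509

3.15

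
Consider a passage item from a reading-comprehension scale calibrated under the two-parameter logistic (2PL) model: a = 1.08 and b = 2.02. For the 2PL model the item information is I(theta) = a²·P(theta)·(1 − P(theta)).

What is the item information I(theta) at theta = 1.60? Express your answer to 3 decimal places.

0.277

P = 1/(1+e^{0.4536}) = 0.3885
P(1−P) = 0.3885 × 0.6115 = 0.2376
I = a² × P(1−P) = 1.08² × 0.2376 = 0.27710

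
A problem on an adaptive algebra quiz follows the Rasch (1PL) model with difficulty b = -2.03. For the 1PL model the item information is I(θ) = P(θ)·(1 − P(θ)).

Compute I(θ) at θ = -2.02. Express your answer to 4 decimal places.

P = 1/(1+e^{-0.0100}) = 0.5025
P(1−P) = 0.5025 × 0.4975 = 0.2500
I = P(1−P) = 0.24999

0.2500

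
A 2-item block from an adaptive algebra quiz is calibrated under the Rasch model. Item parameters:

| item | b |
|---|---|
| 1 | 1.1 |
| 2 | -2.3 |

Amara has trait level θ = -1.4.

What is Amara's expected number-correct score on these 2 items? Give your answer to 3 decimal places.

0.787

P(θ) = 1 / (1 + exp(−(θ − b)))
P_1 = 1/(1+e^{2.5000}) = 0.0759
P_2 = 1/(1+e^{-0.9000}) = 0.7109
E[score] = 0.0759 + 0.7109 = 0.7868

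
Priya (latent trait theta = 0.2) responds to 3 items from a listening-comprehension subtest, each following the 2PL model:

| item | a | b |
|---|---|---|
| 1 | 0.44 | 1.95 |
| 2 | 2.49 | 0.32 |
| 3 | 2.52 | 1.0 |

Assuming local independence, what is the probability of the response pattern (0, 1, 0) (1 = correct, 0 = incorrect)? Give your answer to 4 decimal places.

P(theta) = 1 / (1 + exp(−a(theta − b)))
P_1 = 1/(1+e^{0.7700}) = 0.3165
P_2 = 1/(1+e^{0.2988}) = 0.4259
P_3 = 1/(1+e^{2.0160}) = 0.1175
L = (1−P_1) × P_2 × (1−P_3) = 0.6835 × 0.4259 × 0.8825 = 0.25687

0.2569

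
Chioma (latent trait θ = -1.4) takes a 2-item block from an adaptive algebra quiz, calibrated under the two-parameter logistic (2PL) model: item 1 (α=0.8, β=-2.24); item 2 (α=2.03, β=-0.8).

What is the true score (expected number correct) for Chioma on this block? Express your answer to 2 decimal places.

P(θ) = 1 / (1 + exp(−α(θ − β)))
P_1 = 1/(1+e^{-0.6720}) = 0.6620
P_2 = 1/(1+e^{1.2180}) = 0.2283
E[score] = 0.6620 + 0.2283 = 0.8902

0.89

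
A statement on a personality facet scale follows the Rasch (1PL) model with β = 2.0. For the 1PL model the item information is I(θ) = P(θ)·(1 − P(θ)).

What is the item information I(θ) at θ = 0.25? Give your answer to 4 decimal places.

P = 1/(1+e^{1.7500}) = 0.1480
P(1−P) = 0.1480 × 0.8520 = 0.1261
I = P(1−P) = 0.12613

0.1261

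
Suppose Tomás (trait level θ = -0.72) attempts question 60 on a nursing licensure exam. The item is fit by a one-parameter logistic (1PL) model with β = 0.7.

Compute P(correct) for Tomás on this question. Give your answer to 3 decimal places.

P(θ) = 1 / (1 + exp(−(θ − β)))
Exponent: (-0.72 − 0.7) = -1.4200
1/(1 + e^{1.4200}) = 0.1947
P = 0.1947

0.195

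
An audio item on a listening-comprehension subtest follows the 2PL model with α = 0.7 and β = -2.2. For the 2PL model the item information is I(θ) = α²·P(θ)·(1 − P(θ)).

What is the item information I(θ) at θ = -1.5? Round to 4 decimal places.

P = 1/(1+e^{-0.4900}) = 0.6201
P(1−P) = 0.6201 × 0.3799 = 0.2356
I = α² × P(1−P) = 0.7² × 0.2356 = 0.11543

0.1154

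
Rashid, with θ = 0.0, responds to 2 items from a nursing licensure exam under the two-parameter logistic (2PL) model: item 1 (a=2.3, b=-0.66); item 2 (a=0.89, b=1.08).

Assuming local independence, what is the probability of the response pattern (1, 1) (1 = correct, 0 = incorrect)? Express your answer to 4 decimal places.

P(θ) = 1 / (1 + exp(−a(θ − b)))
P_1 = 1/(1+e^{-1.5180}) = 0.8202
P_2 = 1/(1+e^{0.9612}) = 0.2766
L = P_1 × P_2 = 0.8202 × 0.2766 = 0.22691

0.2269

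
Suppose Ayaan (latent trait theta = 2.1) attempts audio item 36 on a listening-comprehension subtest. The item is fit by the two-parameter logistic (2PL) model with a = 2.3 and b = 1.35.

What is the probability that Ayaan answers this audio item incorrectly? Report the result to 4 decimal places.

0.1512

P(theta) = 1 / (1 + exp(−a(theta − b)))
Exponent: 2.3 × (2.1 − 1.35) = 1.7250
1/(1 + e^{-1.7250}) = 0.8488
P(incorrect) = 1 − 0.8488 = 0.1512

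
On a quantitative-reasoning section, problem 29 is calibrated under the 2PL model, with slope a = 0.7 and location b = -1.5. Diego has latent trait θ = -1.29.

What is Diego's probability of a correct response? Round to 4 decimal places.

0.5367

P(θ) = 1 / (1 + exp(−a(θ − b)))
Exponent: 0.7 × (-1.29 − (-1.5)) = 0.1470
1/(1 + e^{-0.1470}) = 0.5367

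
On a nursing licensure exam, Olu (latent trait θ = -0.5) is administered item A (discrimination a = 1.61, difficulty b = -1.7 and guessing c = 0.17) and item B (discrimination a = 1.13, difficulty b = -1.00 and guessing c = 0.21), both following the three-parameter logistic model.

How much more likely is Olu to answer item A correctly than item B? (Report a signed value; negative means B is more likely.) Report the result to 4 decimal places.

0.1813

P(θ) = c + (1 − c) · 1 / (1 + exp(−a(θ − b)))
P_A = 0.8950
P_B = 0.7137
P_A − P_B = 0.1813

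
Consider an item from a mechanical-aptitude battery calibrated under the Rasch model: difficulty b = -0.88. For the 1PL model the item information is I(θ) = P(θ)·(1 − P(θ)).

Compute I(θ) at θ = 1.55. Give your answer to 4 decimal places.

0.0744

P = 1/(1+e^{-2.4300}) = 0.9191
P(1−P) = 0.9191 × 0.0809 = 0.0744
I = P(1−P) = 0.07437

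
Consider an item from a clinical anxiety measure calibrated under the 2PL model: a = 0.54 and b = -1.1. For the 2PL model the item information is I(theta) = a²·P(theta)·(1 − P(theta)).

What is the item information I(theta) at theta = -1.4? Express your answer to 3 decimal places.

0.072

P = 1/(1+e^{0.1620}) = 0.4596
P(1−P) = 0.4596 × 0.5404 = 0.2484
I = a² × P(1−P) = 0.54² × 0.2484 = 0.07242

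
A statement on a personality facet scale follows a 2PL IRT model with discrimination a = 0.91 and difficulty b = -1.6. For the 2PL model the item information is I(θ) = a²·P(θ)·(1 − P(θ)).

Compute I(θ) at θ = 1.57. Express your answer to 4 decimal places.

0.0415

P = 1/(1+e^{-2.8847}) = 0.9471
P(1−P) = 0.9471 × 0.0529 = 0.0501
I = a² × P(1−P) = 0.91² × 0.0501 = 0.04150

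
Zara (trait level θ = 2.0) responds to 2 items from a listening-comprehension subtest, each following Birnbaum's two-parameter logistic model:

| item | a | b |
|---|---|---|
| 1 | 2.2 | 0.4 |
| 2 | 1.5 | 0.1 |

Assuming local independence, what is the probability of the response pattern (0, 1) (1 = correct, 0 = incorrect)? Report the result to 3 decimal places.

0.027

P(θ) = 1 / (1 + exp(−a(θ − b)))
P_1 = 1/(1+e^{-3.5200}) = 0.9713
P_2 = 1/(1+e^{-2.8500}) = 0.9453
L = (1−P_1) × P_2 = 0.0287 × 0.9453 = 0.02718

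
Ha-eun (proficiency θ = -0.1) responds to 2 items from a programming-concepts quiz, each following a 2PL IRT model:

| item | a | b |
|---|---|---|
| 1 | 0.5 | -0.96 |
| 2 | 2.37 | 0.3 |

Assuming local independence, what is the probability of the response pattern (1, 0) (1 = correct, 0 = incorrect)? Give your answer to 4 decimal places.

P(θ) = 1 / (1 + exp(−a(θ − b)))
P_1 = 1/(1+e^{-0.4300}) = 0.6059
P_2 = 1/(1+e^{0.9480}) = 0.2793
L = P_1 × (1−P_2) = 0.6059 × 0.7207 = 0.43666

0.4367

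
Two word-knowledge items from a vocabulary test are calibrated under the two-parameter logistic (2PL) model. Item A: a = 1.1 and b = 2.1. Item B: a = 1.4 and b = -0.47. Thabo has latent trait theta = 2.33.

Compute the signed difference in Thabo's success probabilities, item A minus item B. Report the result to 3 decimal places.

P(theta) = 1 / (1 + exp(−a(theta − b)))
P_A = 0.5629
P_B = 0.9805
P_A − P_B = -0.4176

-0.418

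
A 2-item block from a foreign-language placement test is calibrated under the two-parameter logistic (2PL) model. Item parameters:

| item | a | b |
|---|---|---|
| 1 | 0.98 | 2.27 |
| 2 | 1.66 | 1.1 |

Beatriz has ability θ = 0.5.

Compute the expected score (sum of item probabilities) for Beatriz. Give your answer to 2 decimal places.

P(θ) = 1 / (1 + exp(−a(θ − b)))
P_1 = 1/(1+e^{1.7346}) = 0.1500
P_2 = 1/(1+e^{0.9960}) = 0.2697
E[score] = 0.1500 + 0.2697 = 0.4197

0.42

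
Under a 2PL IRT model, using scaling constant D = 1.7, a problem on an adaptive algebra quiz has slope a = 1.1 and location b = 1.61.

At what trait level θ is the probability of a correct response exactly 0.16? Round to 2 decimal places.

0.72

P(θ) = 1 / (1 + exp(−D·a(θ − b)))
logit = ln(0.1600/0.8400) = -1.6582
θ = b + logit/(1.7·a) = 1.61 + (-1.6582)/1.8700 = 0.7232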